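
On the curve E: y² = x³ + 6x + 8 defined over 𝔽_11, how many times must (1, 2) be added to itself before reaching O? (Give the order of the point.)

3

2P: tangent at (1, 2): λ = (3·1² + 6)/(2·2) ≡ 9/4. 4⁻¹ ≡ 3 (mod 11) since 4·3 = 12 ≡ 1, so λ ≡ 9·3 ≡ 5.
  x = λ² - 1 - 1 = 25 - 2 ≡ 1; y = λ·(1 - 1) - 2 ≡ 9. → (1, 9)
3P: (1, 9) + (1, 2): same x and y₁ ≡ -y₂, so the sum is O.
3P = O, so the order is 3.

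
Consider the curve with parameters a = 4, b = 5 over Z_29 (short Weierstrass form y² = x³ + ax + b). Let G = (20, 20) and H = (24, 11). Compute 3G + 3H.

First 3G:
Repeated addition: build up to 3G.
2G: tangent at (20, 20): λ = (3·20² + 4)/(2·20) ≡ 15/11. 11⁻¹ ≡ 8 (mod 29) since 11·8 = 88 ≡ 1, so λ ≡ 15·8 ≡ 4.
  x = λ² - 20 - 20 = 16 - 40 ≡ 5; y = λ·(20 - 5) - 20 ≡ 11. → (5, 11)
3G: (5, 11) + (20, 20). λ = (20 - 11)/(20 - 5) ≡ 9/15 mod 29. 15⁻¹ ≡ 2 (mod 29), so λ ≡ 18.
  x = λ² - 5 - 20 = 324 - 25 ≡ 9; y = λ·(5 - 9) - 11 ≡ 4. → (9, 4)
3G = (9, 4).
Next 3H:
Repeated addition: build up to 3H.
2H: tangent at (24, 11): λ = (3·24² + 4)/(2·11) ≡ 21/22. 22⁻¹ ≡ 4 (mod 29), so λ ≡ 21·4 ≡ 26.
  x = λ² - 24 - 24 = 676 - 48 ≡ 19; y = λ·(24 - 19) - 11 ≡ 3. → (19, 3)
3H: (19, 3) + (24, 11). λ = (11 - 3)/(24 - 19) ≡ 8/5 mod 29. 5⁻¹ ≡ 6 (mod 29) since 5·6 = 30 ≡ 1, so λ ≡ 19.
  x = λ² - 19 - 24 = 361 - 43 ≡ 28; y = λ·(19 - 28) - 3 ≡ 0. → (28, 0)
3H = (28, 0).
Finally 3G + 3H:
(9, 4) + (28, 0). λ = (0 - 4)/(28 - 9) ≡ 25/19 mod 29. 19⁻¹ ≡ 26 (mod 29) since 19·26 = 494 ≡ 1, so λ ≡ 12.
  x = λ² - 9 - 28 = 144 - 37 ≡ 20; y = λ·(9 - 20) - 4 ≡ 9. → (20, 9)

(20, 9)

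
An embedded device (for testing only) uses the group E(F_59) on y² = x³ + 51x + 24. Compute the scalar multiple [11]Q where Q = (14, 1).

(51, 15)

Double-and-add on 11 = (1011)₂. Start with Q = (14, 1) for the leading 1-bit.
double: tangent at (14, 1): λ = (3·14² + 51)/(2·1) ≡ 49/2. 2⁻¹ ≡ 30 (mod 59), so λ ≡ 49·30 ≡ 54.
  x = λ² - 14 - 14 = 2916 - 28 ≡ 56; y = λ·(14 - 56) - 1 ≡ 32. → (56, 32)
double: tangent at (56, 32): λ = (3·56² + 51)/(2·32) ≡ 19/5. 5⁻¹ ≡ 12 (mod 59), so λ ≡ 19·12 ≡ 51.
  x = λ² - 56 - 56 = 2601 - 112 ≡ 11; y = λ·(56 - 11) - 32 ≡ 21. → (11, 21)
add Q: (11, 21) + (14, 1). λ = (1 - 21)/(14 - 11) ≡ 39/3 mod 59. 3⁻¹ ≡ 20 (mod 59) since 3·20 = 60 ≡ 1, so λ ≡ 13.
  x = λ² - 11 - 14 = 169 - 25 ≡ 26; y = λ·(11 - 26) - 21 ≡ 20. → (26, 20)
double: tangent at (26, 20): λ = (3·26² + 51)/(2·20) ≡ 14/40. 40⁻¹ ≡ 31 (mod 59), so λ ≡ 14·31 ≡ 21.
  x = λ² - 26 - 26 = 441 - 52 ≡ 35; y = λ·(26 - 35) - 20 ≡ 27. → (35, 27)
add Q: (35, 27) + (14, 1). λ = (1 - 27)/(14 - 35) ≡ 33/38 mod 59. 38⁻¹ ≡ 14 (mod 59), so λ ≡ 49.
  x = λ² - 35 - 14 = 2401 - 49 ≡ 51; y = λ·(35 - 51) - 27 ≡ 15. → (51, 15)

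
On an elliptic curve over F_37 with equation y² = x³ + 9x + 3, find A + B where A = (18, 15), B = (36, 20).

(9, 6)

(18, 15) + (36, 20). λ = (20 - 15)/(36 - 18) ≡ 5/18 mod 37. 18⁻¹ ≡ 35 (mod 37), so λ ≡ 27.
  x = λ² - 18 - 36 = 729 - 54 ≡ 9; y = λ·(18 - 9) - 15 ≡ 6. → (9, 6)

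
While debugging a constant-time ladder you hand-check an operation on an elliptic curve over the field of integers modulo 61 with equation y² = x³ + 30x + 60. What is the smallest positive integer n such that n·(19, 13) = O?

7

2P: tangent at (19, 13): λ = (3·19² + 30)/(2·13) ≡ 15/26. 26⁻¹ ≡ 54 (mod 61), so λ ≡ 15·54 ≡ 17.
  x = λ² - 19 - 19 = 289 - 38 ≡ 7; y = λ·(19 - 7) - 13 ≡ 8. → (7, 8)
3P: (7, 8) + (19, 13). λ = (13 - 8)/(19 - 7) ≡ 5/12 mod 61. 12⁻¹ ≡ 56 (mod 61), so λ ≡ 36.
  x = λ² - 7 - 19 = 1296 - 26 ≡ 50; y = λ·(7 - 50) - 8 ≡ 30. → (50, 30)
4P: (50, 30) + (19, 13). λ = (13 - 30)/(19 - 50) ≡ 44/30 mod 61. 30⁻¹ ≡ 59 (mod 61) since 30·59 = 1770 ≡ 1, so λ ≡ 34.
  x = λ² - 50 - 19 = 1156 - 69 ≡ 50; y = λ·(50 - 50) - 30 ≡ 31. → (50, 31)
5P: (50, 31) + (19, 13). λ = (13 - 31)/(19 - 50) ≡ 43/30 mod 61. 30⁻¹ ≡ 59 (mod 61), so λ ≡ 36.
  x = λ² - 50 - 19 = 1296 - 69 ≡ 7; y = λ·(50 - 7) - 31 ≡ 53. → (7, 53)
6P: (7, 53) + (19, 13). λ = (13 - 53)/(19 - 7) ≡ 21/12 mod 61. 12⁻¹ ≡ 56 (mod 61), so λ ≡ 17.
  x = λ² - 7 - 19 = 289 - 26 ≡ 19; y = λ·(7 - 19) - 53 ≡ 48. → (19, 48)
7P: (19, 48) + (19, 13): same x and y₁ ≡ -y₂, so the sum is O.
7P = O, so the order is 7.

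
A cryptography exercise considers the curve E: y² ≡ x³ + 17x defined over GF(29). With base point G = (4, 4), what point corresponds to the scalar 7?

(6, 17)

Repeated addition: build up to 7G.
2G: tangent at (4, 4): λ = (3·4² + 17)/(2·4) ≡ 7/8. 8⁻¹ ≡ 11 (mod 29), so λ ≡ 7·11 ≡ 19.
  x = λ² - 4 - 4 = 361 - 8 ≡ 5; y = λ·(4 - 5) - 4 ≡ 6. → (5, 6)
3G: (5, 6) + (4, 4). λ = (4 - 6)/(4 - 5) ≡ 27/28 mod 29. 28⁻¹ ≡ 28 (mod 29) since 28·28 = 784 ≡ 1, so λ ≡ 2.
  x = λ² - 5 - 4 = 4 - 9 ≡ 24; y = λ·(5 - 24) - 6 ≡ 14. → (24, 14)
4G: (24, 14) + (4, 4). λ = (4 - 14)/(4 - 24) ≡ 19/9 mod 29. 9⁻¹ ≡ 13 (mod 29) since 9·13 = 117 ≡ 1, so λ ≡ 15.
  x = λ² - 24 - 4 = 225 - 28 ≡ 23; y = λ·(24 - 23) - 14 ≡ 1. → (23, 1)
5G: (23, 1) + (4, 4). λ = (4 - 1)/(4 - 23) ≡ 3/10 mod 29. 10⁻¹ ≡ 3 (mod 29), so λ ≡ 9.
  x = λ² - 23 - 4 = 81 - 27 ≡ 25; y = λ·(23 - 25) - 1 ≡ 10. → (25, 10)
6G: (25, 10) + (4, 4). λ = (4 - 10)/(4 - 25) ≡ 23/8 mod 29. 8⁻¹ ≡ 11 (mod 29), so λ ≡ 21.
  x = λ² - 25 - 4 = 441 - 29 ≡ 6; y = λ·(25 - 6) - 10 ≡ 12. → (6, 12)
7G: (6, 12) + (4, 4). λ = (4 - 12)/(4 - 6) ≡ 21/27 mod 29. 27⁻¹ ≡ 14 (mod 29) since 27·14 = 378 ≡ 1, so λ ≡ 4.
  x = λ² - 6 - 4 = 16 - 10 ≡ 6; y = λ·(6 - 6) - 12 ≡ 17. → (6, 17)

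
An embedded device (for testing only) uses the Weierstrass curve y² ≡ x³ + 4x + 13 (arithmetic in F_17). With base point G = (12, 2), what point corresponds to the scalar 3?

Repeated addition: build up to 3G.
2G: tangent at (12, 2): λ = (3·12² + 4)/(2·2) ≡ 11/4. 4⁻¹ ≡ 13 (mod 17) since 4·13 = 52 ≡ 1, so λ ≡ 11·13 ≡ 7.
  x = λ² - 12 - 12 = 49 - 24 ≡ 8; y = λ·(12 - 8) - 2 ≡ 9. → (8, 9)
3G: (8, 9) + (12, 2). λ = (2 - 9)/(12 - 8) ≡ 10/4 mod 17. 4⁻¹ ≡ 13 (mod 17) since 4·13 = 52 ≡ 1, so λ ≡ 11.
  x = λ² - 8 - 12 = 121 - 20 ≡ 16; y = λ·(8 - 16) - 9 ≡ 5. → (16, 5)

(16, 5)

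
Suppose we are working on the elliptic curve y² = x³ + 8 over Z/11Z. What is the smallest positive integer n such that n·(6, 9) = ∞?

12

2P: tangent at (6, 9): λ = (3·6² + 0)/(2·9) ≡ 9/7. 7⁻¹ ≡ 8 (mod 11) since 7·8 = 56 ≡ 1, so λ ≡ 9·8 ≡ 6.
  x = λ² - 6 - 6 = 36 - 12 ≡ 2; y = λ·(6 - 2) - 9 ≡ 4. → (2, 4)
3P: (2, 4) + (6, 9). λ = (9 - 4)/(6 - 2) ≡ 5/4 mod 11. 4⁻¹ ≡ 3 (mod 11) since 4·3 = 12 ≡ 1, so λ ≡ 4.
  x = λ² - 2 - 6 = 16 - 8 ≡ 8; y = λ·(2 - 8) - 4 ≡ 5. → (8, 5)
4P: (8, 5) + (6, 9). λ = (9 - 5)/(6 - 8) ≡ 4/9 mod 11. 9⁻¹ ≡ 5 (mod 11), so λ ≡ 9.
  x = λ² - 8 - 6 = 81 - 14 ≡ 1; y = λ·(8 - 1) - 5 ≡ 3. → (1, 3)
5P: (1, 3) + (6, 9). λ = (9 - 3)/(6 - 1) ≡ 6/5 mod 11. 5⁻¹ ≡ 9 (mod 11) since 5·9 = 45 ≡ 1, so λ ≡ 10.
  x = λ² - 1 - 6 = 100 - 7 ≡ 5; y = λ·(1 - 5) - 3 ≡ 1. → (5, 1)
6P: (5, 1) + (6, 9). λ = (9 - 1)/(6 - 5) ≡ 8/1 mod 11. 1⁻¹ ≡ 1 (mod 11) since 1·1 = 1 ≡ 1, so λ ≡ 8.
  x = λ² - 5 - 6 = 64 - 11 ≡ 9; y = λ·(5 - 9) - 1 ≡ 0. → (9, 0)
7P: (9, 0) + (6, 9). λ = (9 - 0)/(6 - 9) ≡ 9/8 mod 11. 8⁻¹ ≡ 7 (mod 11) since 8·7 = 56 ≡ 1, so λ ≡ 8.
  x = λ² - 9 - 6 = 64 - 15 ≡ 5; y = λ·(9 - 5) - 0 ≡ 10. → (5, 10)
8P: (5, 10) + (6, 9). λ = (9 - 10)/(6 - 5) ≡ 10/1 mod 11. 1⁻¹ ≡ 1 (mod 11), so λ ≡ 10.
  x = λ² - 5 - 6 = 100 - 11 ≡ 1; y = λ·(5 - 1) - 10 ≡ 8. → (1, 8)
9P: (1, 8) + (6, 9). λ = (9 - 8)/(6 - 1) ≡ 1/5 mod 11. 5⁻¹ ≡ 9 (mod 11), so λ ≡ 9.
  x = λ² - 1 - 6 = 81 - 7 ≡ 8; y = λ·(1 - 8) - 8 ≡ 6. → (8, 6)
10P: (8, 6) + (6, 9). λ = (9 - 6)/(6 - 8) ≡ 3/9 mod 11. 9⁻¹ ≡ 5 (mod 11) since 9·5 = 45 ≡ 1, so λ ≡ 4.
  x = λ² - 8 - 6 = 16 - 14 ≡ 2; y = λ·(8 - 2) - 6 ≡ 7. → (2, 7)
11P: (2, 7) + (6, 9). λ = (9 - 7)/(6 - 2) ≡ 2/4 mod 11. 4⁻¹ ≡ 3 (mod 11), so λ ≡ 6.
  x = λ² - 2 - 6 = 36 - 8 ≡ 6; y = λ·(2 - 6) - 7 ≡ 2. → (6, 2)
12P: (6, 2) + (6, 9): same x and y₁ ≡ -y₂, so the sum is ∞.
12P = ∞, so the order is 12.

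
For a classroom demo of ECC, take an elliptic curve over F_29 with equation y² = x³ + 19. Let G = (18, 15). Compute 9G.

Repeated addition: build up to 9G.
2G: tangent at (18, 15): λ = (3·18² + 0)/(2·15) ≡ 15/1. 1⁻¹ ≡ 1 (mod 29), so λ ≡ 15·1 ≡ 15.
  x = λ² - 18 - 18 = 225 - 36 ≡ 15; y = λ·(18 - 15) - 15 ≡ 1. → (15, 1)
3G: (15, 1) + (18, 15). λ = (15 - 1)/(18 - 15) ≡ 14/3 mod 29. 3⁻¹ ≡ 10 (mod 29) since 3·10 = 30 ≡ 1, so λ ≡ 24.
  x = λ² - 15 - 18 = 576 - 33 ≡ 21; y = λ·(15 - 21) - 1 ≡ 0. → (21, 0)
4G: (21, 0) + (18, 15). λ = (15 - 0)/(18 - 21) ≡ 15/26 mod 29. 26⁻¹ ≡ 19 (mod 29) since 26·19 = 494 ≡ 1, so λ ≡ 24.
  x = λ² - 21 - 18 = 576 - 39 ≡ 15; y = λ·(21 - 15) - 0 ≡ 28. → (15, 28)
5G: (15, 28) + (18, 15). λ = (15 - 28)/(18 - 15) ≡ 16/3 mod 29. 3⁻¹ ≡ 10 (mod 29), so λ ≡ 15.
  x = λ² - 15 - 18 = 225 - 33 ≡ 18; y = λ·(15 - 18) - 28 ≡ 14. → (18, 14)
6G: (18, 14) + (18, 15): same x and y₁ ≡ -y₂, so the sum is the point at infinity.
7G: the point at infinity + (18, 15) = (18, 15) (identity).
8G: tangent at (18, 15): λ = (3·18² + 0)/(2·15) ≡ 15/1. 1⁻¹ ≡ 1 (mod 29) since 1·1 = 1 ≡ 1, so λ ≡ 15·1 ≡ 15.
  x = λ² - 18 - 18 = 225 - 36 ≡ 15; y = λ·(18 - 15) - 15 ≡ 1. → (15, 1)
9G: (15, 1) + (18, 15). λ = (15 - 1)/(18 - 15) ≡ 14/3 mod 29. 3⁻¹ ≡ 10 (mod 29), so λ ≡ 24.
  x = λ² - 15 - 18 = 576 - 33 ≡ 21; y = λ·(15 - 21) - 1 ≡ 0. → (21, 0)

(21, 0)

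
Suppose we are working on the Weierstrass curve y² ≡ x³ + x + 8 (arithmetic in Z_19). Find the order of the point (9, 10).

6

2P: tangent at (9, 10): λ = (3·9² + 1)/(2·10) ≡ 16/1. 1⁻¹ ≡ 1 (mod 19) since 1·1 = 1 ≡ 1, so λ ≡ 16·1 ≡ 16.
  x = λ² - 9 - 9 = 256 - 18 ≡ 10; y = λ·(9 - 10) - 10 ≡ 12. → (10, 12)
3P: (10, 12) + (9, 10). λ = (10 - 12)/(9 - 10) ≡ 17/18 mod 19. 18⁻¹ ≡ 18 (mod 19), so λ ≡ 2.
  x = λ² - 10 - 9 = 4 - 19 ≡ 4; y = λ·(10 - 4) - 12 ≡ 0. → (4, 0)
4P: (4, 0) + (9, 10). λ = (10 - 0)/(9 - 4) ≡ 10/5 mod 19. 5⁻¹ ≡ 4 (mod 19) since 5·4 = 20 ≡ 1, so λ ≡ 2.
  x = λ² - 4 - 9 = 4 - 13 ≡ 10; y = λ·(4 - 10) - 0 ≡ 7. → (10, 7)
5P: (10, 7) + (9, 10). λ = (10 - 7)/(9 - 10) ≡ 3/18 mod 19. 18⁻¹ ≡ 18 (mod 19), so λ ≡ 16.
  x = λ² - 10 - 9 = 256 - 19 ≡ 9; y = λ·(10 - 9) - 7 ≡ 9. → (9, 9)
6P: (9, 9) + (9, 10): same x and y₁ ≡ -y₂, so the sum is O.
6P = O, so the order is 6.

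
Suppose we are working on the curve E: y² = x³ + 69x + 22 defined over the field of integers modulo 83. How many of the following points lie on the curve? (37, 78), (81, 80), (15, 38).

(37, 78): 78² ≡ 25, rhs ≡ 25 → on.
(81, 80): 80² ≡ 9, rhs ≡ 42 → off.
(15, 38): 38² ≡ 33, rhs ≡ 33 → on.

2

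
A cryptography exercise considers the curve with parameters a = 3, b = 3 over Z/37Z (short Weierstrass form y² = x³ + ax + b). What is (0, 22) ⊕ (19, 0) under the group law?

(30, 3)

(0, 22) + (19, 0). λ = (0 - 22)/(19 - 0) ≡ 15/19 mod 37. 19⁻¹ ≡ 2 (mod 37), so λ ≡ 30.
  x = λ² - 0 - 19 = 900 - 19 ≡ 30; y = λ·(0 - 30) - 22 ≡ 3. → (30, 3)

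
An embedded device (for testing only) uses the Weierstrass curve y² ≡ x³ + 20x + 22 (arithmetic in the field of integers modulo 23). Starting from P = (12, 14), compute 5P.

(2, 22)

Double-and-add on 5 = (101)₂. Start with P = (12, 14) for the leading 1-bit.
double: tangent at (12, 14): λ = (3·12² + 20)/(2·14) ≡ 15/5. 5⁻¹ ≡ 14 (mod 23), so λ ≡ 15·14 ≡ 3.
  x = λ² - 12 - 12 = 9 - 24 ≡ 8; y = λ·(12 - 8) - 14 ≡ 21. → (8, 21)
double: tangent at (8, 21): λ = (3·8² + 20)/(2·21) ≡ 5/19. 19⁻¹ ≡ 17 (mod 23), so λ ≡ 5·17 ≡ 16.
  x = λ² - 8 - 8 = 256 - 16 ≡ 10; y = λ·(8 - 10) - 21 ≡ 16. → (10, 16)
add P: (10, 16) + (12, 14). λ = (14 - 16)/(12 - 10) ≡ 21/2 mod 23. 2⁻¹ ≡ 12 (mod 23) since 2·12 = 24 ≡ 1, so λ ≡ 22.
  x = λ² - 10 - 12 = 484 - 22 ≡ 2; y = λ·(10 - 2) - 16 ≡ 22. → (2, 22)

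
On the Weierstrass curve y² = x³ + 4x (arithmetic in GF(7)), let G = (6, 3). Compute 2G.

(2, 4)

tangent at (6, 3): λ = (3·6² + 4)/(2·3) ≡ 0/6. 6⁻¹ ≡ 6 (mod 7), so λ ≡ 0·6 ≡ 0.
  x = λ² - 6 - 6 = 0 - 12 ≡ 2; y = λ·(6 - 2) - 3 ≡ 4. → (2, 4)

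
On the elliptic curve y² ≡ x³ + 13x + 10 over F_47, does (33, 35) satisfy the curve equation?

no

y² = 35² ≡ 3; x³ + 13x + 10 = 36376 ≡ 45 (mod 47). 3 ≠ 45.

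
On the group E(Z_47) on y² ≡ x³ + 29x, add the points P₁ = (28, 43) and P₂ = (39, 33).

(28, 43) + (39, 33). λ = (33 - 43)/(39 - 28) ≡ 37/11 mod 47. 11⁻¹ ≡ 30 (mod 47), so λ ≡ 29.
  x = λ² - 28 - 39 = 841 - 67 ≡ 22; y = λ·(28 - 22) - 43 ≡ 37. → (22, 37)

(22, 37)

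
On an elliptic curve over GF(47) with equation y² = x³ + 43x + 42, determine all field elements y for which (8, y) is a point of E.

x³ + 43x + 42 = 898 ≡ 5 (mod 47).
5 is a non-residue mod 47; no y exists.

none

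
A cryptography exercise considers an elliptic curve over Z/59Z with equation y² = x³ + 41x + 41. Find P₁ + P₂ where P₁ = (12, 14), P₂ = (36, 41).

(12, 14) + (36, 41). λ = (41 - 14)/(36 - 12) ≡ 27/24 mod 59. 24⁻¹ ≡ 32 (mod 59), so λ ≡ 38.
  x = λ² - 12 - 36 = 1444 - 48 ≡ 39; y = λ·(12 - 39) - 14 ≡ 22. → (39, 22)

(39, 22)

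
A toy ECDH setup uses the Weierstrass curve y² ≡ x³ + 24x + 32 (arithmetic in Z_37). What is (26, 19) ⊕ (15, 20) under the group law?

(22, 21)

(26, 19) + (15, 20). λ = (20 - 19)/(15 - 26) ≡ 1/26 mod 37. 26⁻¹ ≡ 10 (mod 37) since 26·10 = 260 ≡ 1, so λ ≡ 10.
  x = λ² - 26 - 15 = 100 - 41 ≡ 22; y = λ·(26 - 22) - 19 ≡ 21. → (22, 21)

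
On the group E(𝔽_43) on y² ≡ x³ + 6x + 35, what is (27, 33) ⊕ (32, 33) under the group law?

(27, 33) + (32, 33). λ = (33 - 33)/(32 - 27) ≡ 0/5 mod 43. 5⁻¹ ≡ 26 (mod 43), so λ ≡ 0.
  x = λ² - 27 - 32 = 0 - 59 ≡ 27; y = λ·(27 - 27) - 33 ≡ 10. → (27, 10)

(27, 10)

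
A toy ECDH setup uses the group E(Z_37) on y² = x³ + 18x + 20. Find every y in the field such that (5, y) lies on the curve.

x³ + 18x + 20 = 235 ≡ 13 (mod 37).
13 is a non-residue mod 37; no y exists.

none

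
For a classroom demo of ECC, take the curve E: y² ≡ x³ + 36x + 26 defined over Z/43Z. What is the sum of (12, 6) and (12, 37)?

The two points share x = 12 and their y-coordinates satisfy 6 + 37 ≡ 0 (mod 43), so they are inverses. Their sum is O.

O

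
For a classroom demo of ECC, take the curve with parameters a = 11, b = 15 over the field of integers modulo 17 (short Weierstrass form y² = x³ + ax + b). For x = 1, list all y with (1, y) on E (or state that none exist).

none

x³ + 11x + 15 = 27 ≡ 10 (mod 17).
10 is a non-residue mod 17; no y exists.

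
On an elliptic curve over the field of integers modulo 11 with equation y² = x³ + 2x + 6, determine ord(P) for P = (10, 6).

2P: tangent at (10, 6): λ = (3·10² + 2)/(2·6) ≡ 5/1. 1⁻¹ ≡ 1 (mod 11), so λ ≡ 5·1 ≡ 5.
  x = λ² - 10 - 10 = 25 - 20 ≡ 5; y = λ·(10 - 5) - 6 ≡ 8. → (5, 8)
3P: (5, 8) + (10, 6). λ = (6 - 8)/(10 - 5) ≡ 9/5 mod 11. 5⁻¹ ≡ 9 (mod 11), so λ ≡ 4.
  x = λ² - 5 - 10 = 16 - 15 ≡ 1; y = λ·(5 - 1) - 8 ≡ 8. → (1, 8)
4P: (1, 8) + (10, 6). λ = (6 - 8)/(10 - 1) ≡ 9/9 mod 11. 9⁻¹ ≡ 5 (mod 11), so λ ≡ 1.
  x = λ² - 1 - 10 = 1 - 11 ≡ 1; y = λ·(1 - 1) - 8 ≡ 3. → (1, 3)
5P: (1, 3) + (10, 6). λ = (6 - 3)/(10 - 1) ≡ 3/9 mod 11. 9⁻¹ ≡ 5 (mod 11), so λ ≡ 4.
  x = λ² - 1 - 10 = 16 - 11 ≡ 5; y = λ·(1 - 5) - 3 ≡ 3. → (5, 3)
6P: (5, 3) + (10, 6). λ = (6 - 3)/(10 - 5) ≡ 3/5 mod 11. 5⁻¹ ≡ 9 (mod 11), so λ ≡ 5.
  x = λ² - 5 - 10 = 25 - 15 ≡ 10; y = λ·(5 - 10) - 3 ≡ 5. → (10, 5)
7P: (10, 5) + (10, 6): same x and y₁ ≡ -y₂, so the sum is 𝒪.
7P = 𝒪, so the order is 7.

7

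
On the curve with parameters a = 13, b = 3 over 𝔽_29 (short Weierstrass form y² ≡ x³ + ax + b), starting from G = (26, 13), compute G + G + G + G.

Double-and-add on 4 = (100)₂. Start with G = (26, 13) for the leading 1-bit.
double: tangent at (26, 13): λ = (3·26² + 13)/(2·13) ≡ 11/26. 26⁻¹ ≡ 19 (mod 29), so λ ≡ 11·19 ≡ 6.
  x = λ² - 26 - 26 = 36 - 52 ≡ 13; y = λ·(26 - 13) - 13 ≡ 7. → (13, 7)
double: tangent at (13, 7): λ = (3·13² + 13)/(2·7) ≡ 27/14. 14⁻¹ ≡ 27 (mod 29) since 14·27 = 378 ≡ 1, so λ ≡ 27·27 ≡ 4.
  x = λ² - 13 - 13 = 16 - 26 ≡ 19; y = λ·(13 - 19) - 7 ≡ 27. → (19, 27)

(19, 27)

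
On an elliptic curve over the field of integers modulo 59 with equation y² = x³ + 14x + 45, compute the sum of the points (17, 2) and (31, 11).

(17, 2) + (31, 11). λ = (11 - 2)/(31 - 17) ≡ 9/14 mod 59. 14⁻¹ ≡ 38 (mod 59) since 14·38 = 532 ≡ 1, so λ ≡ 47.
  x = λ² - 17 - 31 = 2209 - 48 ≡ 37; y = λ·(17 - 37) - 2 ≡ 2. → (37, 2)

(37, 2)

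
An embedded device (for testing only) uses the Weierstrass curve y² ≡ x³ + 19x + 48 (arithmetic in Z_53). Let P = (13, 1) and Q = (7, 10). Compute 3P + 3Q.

(36, 35)

First 3P:
Repeated addition: build up to 3P.
2P: tangent at (13, 1): λ = (3·13² + 19)/(2·1) ≡ 49/2. 2⁻¹ ≡ 27 (mod 53), so λ ≡ 49·27 ≡ 51.
  x = λ² - 13 - 13 = 2601 - 26 ≡ 31; y = λ·(13 - 31) - 1 ≡ 35. → (31, 35)
3P: (31, 35) + (13, 1). λ = (1 - 35)/(13 - 31) ≡ 19/35 mod 53. 35⁻¹ ≡ 50 (mod 53), so λ ≡ 49.
  x = λ² - 31 - 13 = 2401 - 44 ≡ 25; y = λ·(31 - 25) - 35 ≡ 47. → (25, 47)
3P = (25, 47).
Next 3Q:
Repeated addition: build up to 3Q.
2Q: tangent at (7, 10): λ = (3·7² + 19)/(2·10) ≡ 7/20. 20⁻¹ ≡ 8 (mod 53) since 20·8 = 160 ≡ 1, so λ ≡ 7·8 ≡ 3.
  x = λ² - 7 - 7 = 9 - 14 ≡ 48; y = λ·(7 - 48) - 10 ≡ 26. → (48, 26)
3Q: (48, 26) + (7, 10). λ = (10 - 26)/(7 - 48) ≡ 37/12 mod 53. 12⁻¹ ≡ 31 (mod 53) since 12·31 = 372 ≡ 1, so λ ≡ 34.
  x = λ² - 48 - 7 = 1156 - 55 ≡ 41; y = λ·(48 - 41) - 26 ≡ 0. → (41, 0)
3Q = (41, 0).
Finally 3P + 3Q:
(25, 47) + (41, 0). λ = (0 - 47)/(41 - 25) ≡ 6/16 mod 53. 16⁻¹ ≡ 10 (mod 53), so λ ≡ 7.
  x = λ² - 25 - 41 = 49 - 66 ≡ 36; y = λ·(25 - 36) - 47 ≡ 35. → (36, 35)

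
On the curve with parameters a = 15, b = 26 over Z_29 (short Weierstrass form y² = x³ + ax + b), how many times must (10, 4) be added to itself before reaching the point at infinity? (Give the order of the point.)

2P: tangent at (10, 4): λ = (3·10² + 15)/(2·4) ≡ 25/8. 8⁻¹ ≡ 11 (mod 29), so λ ≡ 25·11 ≡ 14.
  x = λ² - 10 - 10 = 196 - 20 ≡ 2; y = λ·(10 - 2) - 4 ≡ 21. → (2, 21)
3P: (2, 21) + (10, 4). λ = (4 - 21)/(10 - 2) ≡ 12/8 mod 29. 8⁻¹ ≡ 11 (mod 29) since 8·11 = 88 ≡ 1, so λ ≡ 16.
  x = λ² - 2 - 10 = 256 - 12 ≡ 12; y = λ·(2 - 12) - 21 ≡ 22. → (12, 22)
4P: (12, 22) + (10, 4). λ = (4 - 22)/(10 - 12) ≡ 11/27 mod 29. 27⁻¹ ≡ 14 (mod 29), so λ ≡ 9.
  x = λ² - 12 - 10 = 81 - 22 ≡ 1; y = λ·(12 - 1) - 22 ≡ 19. → (1, 19)
5P: (1, 19) + (10, 4). λ = (4 - 19)/(10 - 1) ≡ 14/9 mod 29. 9⁻¹ ≡ 13 (mod 29) since 9·13 = 117 ≡ 1, so λ ≡ 8.
  x = λ² - 1 - 10 = 64 - 11 ≡ 24; y = λ·(1 - 24) - 19 ≡ 0. → (24, 0)
6P: (24, 0) + (10, 4). λ = (4 - 0)/(10 - 24) ≡ 4/15 mod 29. 15⁻¹ ≡ 2 (mod 29), so λ ≡ 8.
  x = λ² - 24 - 10 = 64 - 34 ≡ 1; y = λ·(24 - 1) - 0 ≡ 10. → (1, 10)
7P: (1, 10) + (10, 4). λ = (4 - 10)/(10 - 1) ≡ 23/9 mod 29. 9⁻¹ ≡ 13 (mod 29), so λ ≡ 9.
  x = λ² - 1 - 10 = 81 - 11 ≡ 12; y = λ·(1 - 12) - 10 ≡ 7. → (12, 7)
8P: (12, 7) + (10, 4). λ = (4 - 7)/(10 - 12) ≡ 26/27 mod 29. 27⁻¹ ≡ 14 (mod 29), so λ ≡ 16.
  x = λ² - 12 - 10 = 256 - 22 ≡ 2; y = λ·(12 - 2) - 7 ≡ 8. → (2, 8)
9P: (2, 8) + (10, 4). λ = (4 - 8)/(10 - 2) ≡ 25/8 mod 29. 8⁻¹ ≡ 11 (mod 29), so λ ≡ 14.
  x = λ² - 2 - 10 = 196 - 12 ≡ 10; y = λ·(2 - 10) - 8 ≡ 25. → (10, 25)
10P: (10, 25) + (10, 4): same x and y₁ ≡ -y₂, so the sum is the point at infinity.
10P = the point at infinity, so the order is 10.

10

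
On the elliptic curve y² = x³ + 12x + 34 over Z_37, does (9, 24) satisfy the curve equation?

y² = 24² ≡ 21; x³ + 12x + 34 = 871 ≡ 20 (mod 37). 21 ≠ 20.

no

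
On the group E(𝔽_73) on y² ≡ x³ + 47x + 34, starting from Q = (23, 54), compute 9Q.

(66, 26)

Double-and-add on 9 = (1001)₂. Start with Q = (23, 54) for the leading 1-bit.
double: tangent at (23, 54): λ = (3·23² + 47)/(2·54) ≡ 28/35. 35⁻¹ ≡ 48 (mod 73), so λ ≡ 28·48 ≡ 30.
  x = λ² - 23 - 23 = 900 - 46 ≡ 51; y = λ·(23 - 51) - 54 ≡ 55. → (51, 55)
double: tangent at (51, 55): λ = (3·51² + 47)/(2·55) ≡ 39/37. 37⁻¹ ≡ 2 (mod 73), so λ ≡ 39·2 ≡ 5.
  x = λ² - 51 - 51 = 25 - 102 ≡ 69; y = λ·(51 - 69) - 55 ≡ 1. → (69, 1)
double: tangent at (69, 1): λ = (3·69² + 47)/(2·1) ≡ 22/2. 2⁻¹ ≡ 37 (mod 73), so λ ≡ 22·37 ≡ 11.
  x = λ² - 69 - 69 = 121 - 138 ≡ 56; y = λ·(69 - 56) - 1 ≡ 69. → (56, 69)
add Q: (56, 69) + (23, 54). λ = (54 - 69)/(23 - 56) ≡ 58/40 mod 73. 40⁻¹ ≡ 42 (mod 73) since 40·42 = 1680 ≡ 1, so λ ≡ 27.
  x = λ² - 56 - 23 = 729 - 79 ≡ 66; y = λ·(56 - 66) - 69 ≡ 26. → (66, 26)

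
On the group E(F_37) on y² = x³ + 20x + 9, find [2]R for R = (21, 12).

tangent at (21, 12): λ = (3·21² + 20)/(2·12) ≡ 11/24. 24⁻¹ ≡ 17 (mod 37), so λ ≡ 11·17 ≡ 2.
  x = λ² - 21 - 21 = 4 - 42 ≡ 36; y = λ·(21 - 36) - 12 ≡ 32. → (36, 32)

(36, 32)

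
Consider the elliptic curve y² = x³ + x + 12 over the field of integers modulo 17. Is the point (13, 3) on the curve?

no

y² = 3² ≡ 9; x³ + 1x + 12 = 2222 ≡ 12 (mod 17). 9 ≠ 12.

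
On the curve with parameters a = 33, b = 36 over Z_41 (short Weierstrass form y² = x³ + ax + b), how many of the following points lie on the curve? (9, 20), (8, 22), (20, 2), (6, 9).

(9, 20): 20² ≡ 31, rhs ≡ 37 → off.
(8, 22): 22² ≡ 33, rhs ≡ 33 → on.
(20, 2): 2² ≡ 4, rhs ≡ 4 → on.
(6, 9): 9² ≡ 40, rhs ≡ 40 → on.

3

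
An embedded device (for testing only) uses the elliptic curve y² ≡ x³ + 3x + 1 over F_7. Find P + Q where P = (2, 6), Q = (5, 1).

(2, 6) + (5, 1). λ = (1 - 6)/(5 - 2) ≡ 2/3 mod 7. 3⁻¹ ≡ 5 (mod 7), so λ ≡ 3.
  x = λ² - 2 - 5 = 9 - 7 ≡ 2; y = λ·(2 - 2) - 6 ≡ 1. → (2, 1)

(2, 1)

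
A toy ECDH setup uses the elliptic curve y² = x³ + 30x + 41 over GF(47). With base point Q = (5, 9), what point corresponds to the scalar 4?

(44, 21)

Double-and-add on 4 = (100)₂. Start with Q = (5, 9) for the leading 1-bit.
double: tangent at (5, 9): λ = (3·5² + 30)/(2·9) ≡ 11/18. 18⁻¹ ≡ 34 (mod 47), so λ ≡ 11·34 ≡ 45.
  x = λ² - 5 - 5 = 2025 - 10 ≡ 41; y = λ·(5 - 41) - 9 ≡ 16. → (41, 16)
double: tangent at (41, 16): λ = (3·41² + 30)/(2·16) ≡ 44/32. 32⁻¹ ≡ 25 (mod 47), so λ ≡ 44·25 ≡ 19.
  x = λ² - 41 - 41 = 361 - 82 ≡ 44; y = λ·(41 - 44) - 16 ≡ 21. → (44, 21)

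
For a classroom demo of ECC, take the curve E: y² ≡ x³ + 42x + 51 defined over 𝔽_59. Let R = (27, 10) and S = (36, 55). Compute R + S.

(21, 20)

(27, 10) + (36, 55). λ = (55 - 10)/(36 - 27) ≡ 45/9 mod 59. 9⁻¹ ≡ 46 (mod 59), so λ ≡ 5.
  x = λ² - 27 - 36 = 25 - 63 ≡ 21; y = λ·(27 - 21) - 10 ≡ 20. → (21, 20)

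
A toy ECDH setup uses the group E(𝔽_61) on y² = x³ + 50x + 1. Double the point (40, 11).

tangent at (40, 11): λ = (3·40² + 50)/(2·11) ≡ 31/22. 22⁻¹ ≡ 25 (mod 61), so λ ≡ 31·25 ≡ 43.
  x = λ² - 40 - 40 = 1849 - 80 ≡ 0; y = λ·(40 - 0) - 11 ≡ 1. → (0, 1)

(0, 1)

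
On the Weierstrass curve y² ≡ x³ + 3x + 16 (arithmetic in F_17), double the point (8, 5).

(3, 16)

tangent at (8, 5): λ = (3·8² + 3)/(2·5) ≡ 8/10. 10⁻¹ ≡ 12 (mod 17) since 10·12 = 120 ≡ 1, so λ ≡ 8·12 ≡ 11.
  x = λ² - 8 - 8 = 121 - 16 ≡ 3; y = λ·(8 - 3) - 5 ≡ 16. → (3, 16)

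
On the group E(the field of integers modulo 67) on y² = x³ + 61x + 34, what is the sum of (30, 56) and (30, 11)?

O

The two points share x = 30 and their y-coordinates satisfy 56 + 11 ≡ 0 (mod 67), so they are inverses. Their sum is 𝒪.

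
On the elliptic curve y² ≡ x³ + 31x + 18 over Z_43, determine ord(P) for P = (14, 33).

9

2P: tangent at (14, 33): λ = (3·14² + 31)/(2·33) ≡ 17/23. 23⁻¹ ≡ 15 (mod 43), so λ ≡ 17·15 ≡ 40.
  x = λ² - 14 - 14 = 1600 - 28 ≡ 24; y = λ·(14 - 24) - 33 ≡ 40. → (24, 40)
3P: (24, 40) + (14, 33). λ = (33 - 40)/(14 - 24) ≡ 36/33 mod 43. 33⁻¹ ≡ 30 (mod 43) since 33·30 = 990 ≡ 1, so λ ≡ 5.
  x = λ² - 24 - 14 = 25 - 38 ≡ 30; y = λ·(24 - 30) - 40 ≡ 16. → (30, 16)
4P: (30, 16) + (14, 33). λ = (33 - 16)/(14 - 30) ≡ 17/27 mod 43. 27⁻¹ ≡ 8 (mod 43), so λ ≡ 7.
  x = λ² - 30 - 14 = 49 - 44 ≡ 5; y = λ·(30 - 5) - 16 ≡ 30. → (5, 30)
5P: (5, 30) + (14, 33). λ = (33 - 30)/(14 - 5) ≡ 3/9 mod 43. 9⁻¹ ≡ 24 (mod 43) since 9·24 = 216 ≡ 1, so λ ≡ 29.
  x = λ² - 5 - 14 = 841 - 19 ≡ 5; y = λ·(5 - 5) - 30 ≡ 13. → (5, 13)
6P: (5, 13) + (14, 33). λ = (33 - 13)/(14 - 5) ≡ 20/9 mod 43. 9⁻¹ ≡ 24 (mod 43) since 9·24 = 216 ≡ 1, so λ ≡ 7.
  x = λ² - 5 - 14 = 49 - 19 ≡ 30; y = λ·(5 - 30) - 13 ≡ 27. → (30, 27)
7P: (30, 27) + (14, 33). λ = (33 - 27)/(14 - 30) ≡ 6/27 mod 43. 27⁻¹ ≡ 8 (mod 43), so λ ≡ 5.
  x = λ² - 30 - 14 = 25 - 44 ≡ 24; y = λ·(30 - 24) - 27 ≡ 3. → (24, 3)
8P: (24, 3) + (14, 33). λ = (33 - 3)/(14 - 24) ≡ 30/33 mod 43. 33⁻¹ ≡ 30 (mod 43), so λ ≡ 40.
  x = λ² - 24 - 14 = 1600 - 38 ≡ 14; y = λ·(24 - 14) - 3 ≡ 10. → (14, 10)
9P: (14, 10) + (14, 33): same x and y₁ ≡ -y₂, so the sum is O.
9P = O, so the order is 9.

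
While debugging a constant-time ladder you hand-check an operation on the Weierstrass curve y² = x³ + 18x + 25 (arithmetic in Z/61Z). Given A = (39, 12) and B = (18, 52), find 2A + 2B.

First 2A:
Repeated addition: build up to 2A.
2A: tangent at (39, 12): λ = (3·39² + 18)/(2·12) ≡ 6/24. 24⁻¹ ≡ 28 (mod 61), so λ ≡ 6·28 ≡ 46.
  x = λ² - 39 - 39 = 2116 - 78 ≡ 25; y = λ·(39 - 25) - 12 ≡ 22. → (25, 22)
2A = (25, 22).
Next 2B:
Repeated addition: build up to 2B.
2B: tangent at (18, 52): λ = (3·18² + 18)/(2·52) ≡ 14/43. 43⁻¹ ≡ 44 (mod 61) since 43·44 = 1892 ≡ 1, so λ ≡ 14·44 ≡ 6.
  x = λ² - 18 - 18 = 36 - 36 ≡ 0; y = λ·(18 - 0) - 52 ≡ 56. → (0, 56)
2B = (0, 56).
Finally 2A + 2B:
(25, 22) + (0, 56). λ = (56 - 22)/(0 - 25) ≡ 34/36 mod 61. 36⁻¹ ≡ 39 (mod 61), so λ ≡ 45.
  x = λ² - 25 - 0 = 2025 - 25 ≡ 48; y = λ·(25 - 48) - 22 ≡ 41. → (48, 41)

(48, 41)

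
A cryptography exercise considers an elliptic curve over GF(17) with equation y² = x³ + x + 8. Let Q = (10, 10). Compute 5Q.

(3, 15)

Double-and-add on 5 = (101)₂. Start with Q = (10, 10) for the leading 1-bit.
double: tangent at (10, 10): λ = (3·10² + 1)/(2·10) ≡ 12/3. 3⁻¹ ≡ 6 (mod 17), so λ ≡ 12·6 ≡ 4.
  x = λ² - 10 - 10 = 16 - 20 ≡ 13; y = λ·(10 - 13) - 10 ≡ 12. → (13, 12)
double: tangent at (13, 12): λ = (3·13² + 1)/(2·12) ≡ 15/7. 7⁻¹ ≡ 5 (mod 17), so λ ≡ 15·5 ≡ 7.
  x = λ² - 13 - 13 = 49 - 26 ≡ 6; y = λ·(13 - 6) - 12 ≡ 3. → (6, 3)
add Q: (6, 3) + (10, 10). λ = (10 - 3)/(10 - 6) ≡ 7/4 mod 17. 4⁻¹ ≡ 13 (mod 17) since 4·13 = 52 ≡ 1, so λ ≡ 6.
  x = λ² - 6 - 10 = 36 - 16 ≡ 3; y = λ·(6 - 3) - 3 ≡ 15. → (3, 15)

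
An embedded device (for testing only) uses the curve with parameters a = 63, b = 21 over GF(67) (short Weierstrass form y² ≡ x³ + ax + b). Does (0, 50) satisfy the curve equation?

y² = 50² ≡ 21; x³ + 63x + 21 = 21 ≡ 21 (mod 67). 21 = 21.

yes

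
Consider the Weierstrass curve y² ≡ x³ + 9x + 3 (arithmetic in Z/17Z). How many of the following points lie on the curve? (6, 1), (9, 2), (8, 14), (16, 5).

(6, 1): 1² ≡ 1, rhs ≡ 1 → on.
(9, 2): 2² ≡ 4, rhs ≡ 14 → off.
(8, 14): 14² ≡ 9, rhs ≡ 9 → on.
(16, 5): 5² ≡ 8, rhs ≡ 10 → off.

2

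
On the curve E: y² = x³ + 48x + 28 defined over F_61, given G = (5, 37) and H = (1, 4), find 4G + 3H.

(3, 4)

First 4G:
Repeated addition: build up to 4G.
2G: tangent at (5, 37): λ = (3·5² + 48)/(2·37) ≡ 1/13. 13⁻¹ ≡ 47 (mod 61), so λ ≡ 1·47 ≡ 47.
  x = λ² - 5 - 5 = 2209 - 10 ≡ 3; y = λ·(5 - 3) - 37 ≡ 57. → (3, 57)
3G: (3, 57) + (5, 37). λ = (37 - 57)/(5 - 3) ≡ 41/2 mod 61. 2⁻¹ ≡ 31 (mod 61), so λ ≡ 51.
  x = λ² - 3 - 5 = 2601 - 8 ≡ 31; y = λ·(3 - 31) - 57 ≡ 40. → (31, 40)
4G: (31, 40) + (5, 37). λ = (37 - 40)/(5 - 31) ≡ 58/35 mod 61. 35⁻¹ ≡ 7 (mod 61) since 35·7 = 245 ≡ 1, so λ ≡ 40.
  x = λ² - 31 - 5 = 1600 - 36 ≡ 39; y = λ·(31 - 39) - 40 ≡ 6. → (39, 6)
4G = (39, 6).
Next 3H:
Repeated addition: build up to 3H.
2H: tangent at (1, 4): λ = (3·1² + 48)/(2·4) ≡ 51/8. 8⁻¹ ≡ 23 (mod 61), so λ ≡ 51·23 ≡ 14.
  x = λ² - 1 - 1 = 196 - 2 ≡ 11; y = λ·(1 - 11) - 4 ≡ 39. → (11, 39)
3H: (11, 39) + (1, 4). λ = (4 - 39)/(1 - 11) ≡ 26/51 mod 61. 51⁻¹ ≡ 6 (mod 61) since 51·6 = 306 ≡ 1, so λ ≡ 34.
  x = λ² - 11 - 1 = 1156 - 12 ≡ 46; y = λ·(11 - 46) - 39 ≡ 52. → (46, 52)
3H = (46, 52).
Finally 4G + 3H:
(39, 6) + (46, 52). λ = (52 - 6)/(46 - 39) ≡ 46/7 mod 61. 7⁻¹ ≡ 35 (mod 61) since 7·35 = 245 ≡ 1, so λ ≡ 24.
  x = λ² - 39 - 46 = 576 - 85 ≡ 3; y = λ·(39 - 3) - 6 ≡ 4. → (3, 4)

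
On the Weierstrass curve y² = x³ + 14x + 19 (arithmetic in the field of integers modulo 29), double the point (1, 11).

tangent at (1, 11): λ = (3·1² + 14)/(2·11) ≡ 17/22. 22⁻¹ ≡ 4 (mod 29), so λ ≡ 17·4 ≡ 10.
  x = λ² - 1 - 1 = 100 - 2 ≡ 11; y = λ·(1 - 11) - 11 ≡ 5. → (11, 5)

(11, 5)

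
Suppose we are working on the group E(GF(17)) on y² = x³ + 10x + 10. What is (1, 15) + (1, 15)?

(16, 4)

tangent at (1, 15): λ = (3·1² + 10)/(2·15) ≡ 13/13. 13⁻¹ ≡ 4 (mod 17), so λ ≡ 13·4 ≡ 1.
  x = λ² - 1 - 1 = 1 - 2 ≡ 16; y = λ·(1 - 16) - 15 ≡ 4. → (16, 4)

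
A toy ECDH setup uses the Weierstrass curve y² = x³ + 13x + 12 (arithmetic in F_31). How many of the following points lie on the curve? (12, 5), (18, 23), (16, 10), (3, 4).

3

(12, 5): 5² ≡ 25, rhs ≡ 5 → off.
(18, 23): 23² ≡ 2, rhs ≡ 2 → on.
(16, 10): 10² ≡ 7, rhs ≡ 7 → on.
(3, 4): 4² ≡ 16, rhs ≡ 16 → on.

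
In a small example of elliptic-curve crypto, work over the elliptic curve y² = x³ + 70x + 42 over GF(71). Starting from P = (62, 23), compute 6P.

(38, 8)

Double-and-add on 6 = (110)₂. Start with P = (62, 23) for the leading 1-bit.
double: tangent at (62, 23): λ = (3·62² + 70)/(2·23) ≡ 29/46. 46⁻¹ ≡ 17 (mod 71) since 46·17 = 782 ≡ 1, so λ ≡ 29·17 ≡ 67.
  x = λ² - 62 - 62 = 4489 - 124 ≡ 34; y = λ·(62 - 34) - 23 ≡ 7. → (34, 7)
add P: (34, 7) + (62, 23). λ = (23 - 7)/(62 - 34) ≡ 16/28 mod 71. 28⁻¹ ≡ 33 (mod 71), so λ ≡ 31.
  x = λ² - 34 - 62 = 961 - 96 ≡ 13; y = λ·(34 - 13) - 7 ≡ 5. → (13, 5)
double: tangent at (13, 5): λ = (3·13² + 70)/(2·5) ≡ 9/10. 10⁻¹ ≡ 64 (mod 71), so λ ≡ 9·64 ≡ 8.
  x = λ² - 13 - 13 = 64 - 26 ≡ 38; y = λ·(13 - 38) - 5 ≡ 8. → (38, 8)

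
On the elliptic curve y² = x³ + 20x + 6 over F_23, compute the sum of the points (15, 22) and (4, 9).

(15, 22) + (4, 9). λ = (9 - 22)/(4 - 15) ≡ 10/12 mod 23. 12⁻¹ ≡ 2 (mod 23), so λ ≡ 20.
  x = λ² - 15 - 4 = 400 - 19 ≡ 13; y = λ·(15 - 13) - 22 ≡ 18. → (13, 18)

(13, 18)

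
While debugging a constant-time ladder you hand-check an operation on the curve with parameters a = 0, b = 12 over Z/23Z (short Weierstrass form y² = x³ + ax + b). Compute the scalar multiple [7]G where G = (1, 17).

(1, 6)

Double-and-add on 7 = (111)₂. Start with G = (1, 17) for the leading 1-bit.
double: tangent at (1, 17): λ = (3·1² + 0)/(2·17) ≡ 3/11. 11⁻¹ ≡ 21 (mod 23), so λ ≡ 3·21 ≡ 17.
  x = λ² - 1 - 1 = 289 - 2 ≡ 11; y = λ·(1 - 11) - 17 ≡ 20. → (11, 20)
add G: (11, 20) + (1, 17). λ = (17 - 20)/(1 - 11) ≡ 20/13 mod 23. 13⁻¹ ≡ 16 (mod 23), so λ ≡ 21.
  x = λ² - 11 - 1 = 441 - 12 ≡ 15; y = λ·(11 - 15) - 20 ≡ 11. → (15, 11)
double: tangent at (15, 11): λ = (3·15² + 0)/(2·11) ≡ 8/22. 22⁻¹ ≡ 22 (mod 23), so λ ≡ 8·22 ≡ 15.
  x = λ² - 15 - 15 = 225 - 30 ≡ 11; y = λ·(15 - 11) - 11 ≡ 3. → (11, 3)
add G: (11, 3) + (1, 17). λ = (17 - 3)/(1 - 11) ≡ 14/13 mod 23. 13⁻¹ ≡ 16 (mod 23), so λ ≡ 17.
  x = λ² - 11 - 1 = 289 - 12 ≡ 1; y = λ·(11 - 1) - 3 ≡ 6. → (1, 6)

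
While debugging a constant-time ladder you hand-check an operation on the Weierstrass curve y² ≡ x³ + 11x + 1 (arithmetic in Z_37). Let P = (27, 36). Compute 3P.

(21, 13)

Repeated addition: build up to 3P.
2P: tangent at (27, 36): λ = (3·27² + 11)/(2·36) ≡ 15/35. 35⁻¹ ≡ 18 (mod 37), so λ ≡ 15·18 ≡ 11.
  x = λ² - 27 - 27 = 121 - 54 ≡ 30; y = λ·(27 - 30) - 36 ≡ 5. → (30, 5)
3P: (30, 5) + (27, 36). λ = (36 - 5)/(27 - 30) ≡ 31/34 mod 37. 34⁻¹ ≡ 12 (mod 37) since 34·12 = 408 ≡ 1, so λ ≡ 2.
  x = λ² - 30 - 27 = 4 - 57 ≡ 21; y = λ·(30 - 21) - 5 ≡ 13. → (21, 13)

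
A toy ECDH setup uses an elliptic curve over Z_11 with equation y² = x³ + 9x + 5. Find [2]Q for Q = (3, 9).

tangent at (3, 9): λ = (3·3² + 9)/(2·9) ≡ 3/7. 7⁻¹ ≡ 8 (mod 11) since 7·8 = 56 ≡ 1, so λ ≡ 3·8 ≡ 2.
  x = λ² - 3 - 3 = 4 - 6 ≡ 9; y = λ·(3 - 9) - 9 ≡ 1. → (9, 1)

(9, 1)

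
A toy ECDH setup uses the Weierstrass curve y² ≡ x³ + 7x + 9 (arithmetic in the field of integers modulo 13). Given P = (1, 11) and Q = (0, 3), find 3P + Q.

First 3P:
Repeated addition: build up to 3P.
2P: tangent at (1, 11): λ = (3·1² + 7)/(2·11) ≡ 10/9. 9⁻¹ ≡ 3 (mod 13) since 9·3 = 27 ≡ 1, so λ ≡ 10·3 ≡ 4.
  x = λ² - 1 - 1 = 16 - 2 ≡ 1; y = λ·(1 - 1) - 11 ≡ 2. → (1, 2)
3P: (1, 2) + (1, 11): same x and y₁ ≡ -y₂, so the sum is 𝒪.
3P = 𝒪.
Finally 3P + Q:
𝒪 + (0, 3) = (0, 3) (identity).

(0, 3)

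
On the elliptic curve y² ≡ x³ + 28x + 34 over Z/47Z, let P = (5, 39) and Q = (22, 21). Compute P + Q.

(5, 39) + (22, 21). λ = (21 - 39)/(22 - 5) ≡ 29/17 mod 47. 17⁻¹ ≡ 36 (mod 47), so λ ≡ 10.
  x = λ² - 5 - 22 = 100 - 27 ≡ 26; y = λ·(5 - 26) - 39 ≡ 33. → (26, 33)

(26, 33)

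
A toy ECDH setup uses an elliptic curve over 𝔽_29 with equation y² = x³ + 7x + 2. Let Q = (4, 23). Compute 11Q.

(6, 17)

Double-and-add on 11 = (1011)₂. Start with Q = (4, 23) for the leading 1-bit.
double: tangent at (4, 23): λ = (3·4² + 7)/(2·23) ≡ 26/17. 17⁻¹ ≡ 12 (mod 29) since 17·12 = 204 ≡ 1, so λ ≡ 26·12 ≡ 22.
  x = λ² - 4 - 4 = 484 - 8 ≡ 12; y = λ·(4 - 12) - 23 ≡ 4. → (12, 4)
double: tangent at (12, 4): λ = (3·12² + 7)/(2·4) ≡ 4/8. 8⁻¹ ≡ 11 (mod 29), so λ ≡ 4·11 ≡ 15.
  x = λ² - 12 - 12 = 225 - 24 ≡ 27; y = λ·(12 - 27) - 4 ≡ 3. → (27, 3)
add Q: (27, 3) + (4, 23). λ = (23 - 3)/(4 - 27) ≡ 20/6 mod 29. 6⁻¹ ≡ 5 (mod 29) since 6·5 = 30 ≡ 1, so λ ≡ 13.
  x = λ² - 27 - 4 = 169 - 31 ≡ 22; y = λ·(27 - 22) - 3 ≡ 4. → (22, 4)
double: tangent at (22, 4): λ = (3·22² + 7)/(2·4) ≡ 9/8. 8⁻¹ ≡ 11 (mod 29), so λ ≡ 9·11 ≡ 12.
  x = λ² - 22 - 22 = 144 - 44 ≡ 13; y = λ·(22 - 13) - 4 ≡ 17. → (13, 17)
add Q: (13, 17) + (4, 23). λ = (23 - 17)/(4 - 13) ≡ 6/20 mod 29. 20⁻¹ ≡ 16 (mod 29), so λ ≡ 9.
  x = λ² - 13 - 4 = 81 - 17 ≡ 6; y = λ·(13 - 6) - 17 ≡ 17. → (6, 17)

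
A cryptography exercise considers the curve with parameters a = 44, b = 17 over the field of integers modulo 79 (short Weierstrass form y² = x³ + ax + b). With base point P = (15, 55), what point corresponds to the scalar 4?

Double-and-add on 4 = (100)₂. Start with P = (15, 55) for the leading 1-bit.
double: tangent at (15, 55): λ = (3·15² + 44)/(2·55) ≡ 8/31. 31⁻¹ ≡ 51 (mod 79), so λ ≡ 8·51 ≡ 13.
  x = λ² - 15 - 15 = 169 - 30 ≡ 60; y = λ·(15 - 60) - 55 ≡ 71. → (60, 71)
double: tangent at (60, 71): λ = (3·60² + 44)/(2·71) ≡ 21/63. 63⁻¹ ≡ 74 (mod 79), so λ ≡ 21·74 ≡ 53.
  x = λ² - 60 - 60 = 2809 - 120 ≡ 3; y = λ·(60 - 3) - 71 ≡ 27. → (3, 27)

(3, 27)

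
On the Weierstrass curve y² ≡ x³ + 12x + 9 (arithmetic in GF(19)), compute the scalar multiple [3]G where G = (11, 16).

Repeated addition: build up to 3G.
2G: tangent at (11, 16): λ = (3·11² + 12)/(2·16) ≡ 14/13. 13⁻¹ ≡ 3 (mod 19) since 13·3 = 39 ≡ 1, so λ ≡ 14·3 ≡ 4.
  x = λ² - 11 - 11 = 16 - 22 ≡ 13; y = λ·(11 - 13) - 16 ≡ 14. → (13, 14)
3G: (13, 14) + (11, 16). λ = (16 - 14)/(11 - 13) ≡ 2/17 mod 19. 17⁻¹ ≡ 9 (mod 19), so λ ≡ 18.
  x = λ² - 13 - 11 = 324 - 24 ≡ 15; y = λ·(13 - 15) - 14 ≡ 7. → (15, 7)

(15, 7)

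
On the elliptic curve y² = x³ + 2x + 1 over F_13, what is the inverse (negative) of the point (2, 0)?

(2, 0)

-(2, 0) = (2, -0 mod 13) = (2, 0).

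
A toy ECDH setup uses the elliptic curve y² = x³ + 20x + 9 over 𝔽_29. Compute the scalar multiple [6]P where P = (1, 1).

(18, 13)

Repeated addition: build up to 6P.
2P: tangent at (1, 1): λ = (3·1² + 20)/(2·1) ≡ 23/2. 2⁻¹ ≡ 15 (mod 29), so λ ≡ 23·15 ≡ 26.
  x = λ² - 1 - 1 = 676 - 2 ≡ 7; y = λ·(1 - 7) - 1 ≡ 17. → (7, 17)
3P: (7, 17) + (1, 1). λ = (1 - 17)/(1 - 7) ≡ 13/23 mod 29. 23⁻¹ ≡ 24 (mod 29), so λ ≡ 22.
  x = λ² - 7 - 1 = 484 - 8 ≡ 12; y = λ·(7 - 12) - 17 ≡ 18. → (12, 18)
4P: (12, 18) + (1, 1). λ = (1 - 18)/(1 - 12) ≡ 12/18 mod 29. 18⁻¹ ≡ 21 (mod 29), so λ ≡ 20.
  x = λ² - 12 - 1 = 400 - 13 ≡ 10; y = λ·(12 - 10) - 18 ≡ 22. → (10, 22)
5P: (10, 22) + (1, 1). λ = (1 - 22)/(1 - 10) ≡ 8/20 mod 29. 20⁻¹ ≡ 16 (mod 29), so λ ≡ 12.
  x = λ² - 10 - 1 = 144 - 11 ≡ 17; y = λ·(10 - 17) - 22 ≡ 10. → (17, 10)
6P: (17, 10) + (1, 1). λ = (1 - 10)/(1 - 17) ≡ 20/13 mod 29. 13⁻¹ ≡ 9 (mod 29) since 13·9 = 117 ≡ 1, so λ ≡ 6.
  x = λ² - 17 - 1 = 36 - 18 ≡ 18; y = λ·(17 - 18) - 10 ≡ 13. → (18, 13)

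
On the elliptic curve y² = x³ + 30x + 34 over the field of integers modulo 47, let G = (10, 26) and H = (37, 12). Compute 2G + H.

First 2G:
Repeated addition: build up to 2G.
2G: tangent at (10, 26): λ = (3·10² + 30)/(2·26) ≡ 1/5. 5⁻¹ ≡ 19 (mod 47) since 5·19 = 95 ≡ 1, so λ ≡ 1·19 ≡ 19.
  x = λ² - 10 - 10 = 361 - 20 ≡ 12; y = λ·(10 - 12) - 26 ≡ 30. → (12, 30)
2G = (12, 30).
Finally 2G + H:
(12, 30) + (37, 12). λ = (12 - 30)/(37 - 12) ≡ 29/25 mod 47. 25⁻¹ ≡ 32 (mod 47) since 25·32 = 800 ≡ 1, so λ ≡ 35.
  x = λ² - 12 - 37 = 1225 - 49 ≡ 1; y = λ·(12 - 1) - 30 ≡ 26. → (1, 26)

(1, 26)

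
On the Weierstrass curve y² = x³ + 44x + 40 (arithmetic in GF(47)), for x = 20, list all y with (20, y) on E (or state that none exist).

x³ + 44x + 40 = 8920 ≡ 37 (mod 47).
Square roots of 37 mod 47: 15 and 32 (since 15² = 225 ≡ 37).

15, 32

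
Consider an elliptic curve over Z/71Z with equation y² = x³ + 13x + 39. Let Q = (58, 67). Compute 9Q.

Repeated addition: build up to 9Q.
2Q: tangent at (58, 67): λ = (3·58² + 13)/(2·67) ≡ 23/63. 63⁻¹ ≡ 62 (mod 71) since 63·62 = 3906 ≡ 1, so λ ≡ 23·62 ≡ 6.
  x = λ² - 58 - 58 = 36 - 116 ≡ 62; y = λ·(58 - 62) - 67 ≡ 51. → (62, 51)
3Q: (62, 51) + (58, 67). λ = (67 - 51)/(58 - 62) ≡ 16/67 mod 71. 67⁻¹ ≡ 53 (mod 71) since 67·53 = 3551 ≡ 1, so λ ≡ 67.
  x = λ² - 62 - 58 = 4489 - 120 ≡ 38; y = λ·(62 - 38) - 51 ≡ 66. → (38, 66)
4Q: (38, 66) + (58, 67). λ = (67 - 66)/(58 - 38) ≡ 1/20 mod 71. 20⁻¹ ≡ 32 (mod 71) since 20·32 = 640 ≡ 1, so λ ≡ 32.
  x = λ² - 38 - 58 = 1024 - 96 ≡ 5; y = λ·(38 - 5) - 66 ≡ 67. → (5, 67)
5Q: (5, 67) + (58, 67). λ = (67 - 67)/(58 - 5) ≡ 0/53 mod 71. 53⁻¹ ≡ 67 (mod 71) since 53·67 = 3551 ≡ 1, so λ ≡ 0.
  x = λ² - 5 - 58 = 0 - 63 ≡ 8; y = λ·(5 - 8) - 67 ≡ 4. → (8, 4)
6Q: (8, 4) + (58, 67). λ = (67 - 4)/(58 - 8) ≡ 63/50 mod 71. 50⁻¹ ≡ 27 (mod 71), so λ ≡ 68.
  x = λ² - 8 - 58 = 4624 - 66 ≡ 14; y = λ·(8 - 14) - 4 ≡ 14. → (14, 14)
7Q: (14, 14) + (58, 67). λ = (67 - 14)/(58 - 14) ≡ 53/44 mod 71. 44⁻¹ ≡ 21 (mod 71) since 44·21 = 924 ≡ 1, so λ ≡ 48.
  x = λ² - 14 - 58 = 2304 - 72 ≡ 31; y = λ·(14 - 31) - 14 ≡ 22. → (31, 22)
8Q: (31, 22) + (58, 67). λ = (67 - 22)/(58 - 31) ≡ 45/27 mod 71. 27⁻¹ ≡ 50 (mod 71), so λ ≡ 49.
  x = λ² - 31 - 58 = 2401 - 89 ≡ 40; y = λ·(31 - 40) - 22 ≡ 34. → (40, 34)
9Q: (40, 34) + (58, 67). λ = (67 - 34)/(58 - 40) ≡ 33/18 mod 71. 18⁻¹ ≡ 4 (mod 71), so λ ≡ 61.
  x = λ² - 40 - 58 = 3721 - 98 ≡ 2; y = λ·(40 - 2) - 34 ≡ 12. → (2, 12)

(2, 12)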